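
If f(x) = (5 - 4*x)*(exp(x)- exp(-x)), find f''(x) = (-4*x*exp(2*x) + 4*x - 3*exp(2*x) - 13)*exp(-x)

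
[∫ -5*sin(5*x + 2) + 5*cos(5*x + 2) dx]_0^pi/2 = -2*sin(2)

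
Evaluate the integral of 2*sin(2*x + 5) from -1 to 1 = cos(3) - cos(7)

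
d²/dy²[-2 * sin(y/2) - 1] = sin(y/2)/2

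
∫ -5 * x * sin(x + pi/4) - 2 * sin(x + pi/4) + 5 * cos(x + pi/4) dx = (5*x + 2)*cos(x + pi/4) + C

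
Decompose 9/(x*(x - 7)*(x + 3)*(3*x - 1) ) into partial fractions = -243/(200*(3*x - 1)) - 3/(100*(x + 3)) + 9/(1400*(x - 7)) + 3/(7*x)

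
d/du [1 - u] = -1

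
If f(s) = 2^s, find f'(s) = 2^s*log(2)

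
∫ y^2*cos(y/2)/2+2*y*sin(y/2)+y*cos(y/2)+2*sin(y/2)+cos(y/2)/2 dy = (y + 1)^2*sin(y/2) + C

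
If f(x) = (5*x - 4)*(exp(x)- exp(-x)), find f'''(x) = (5*x*exp(2*x) + 5*x + 11*exp(2*x) - 19)*exp(-x)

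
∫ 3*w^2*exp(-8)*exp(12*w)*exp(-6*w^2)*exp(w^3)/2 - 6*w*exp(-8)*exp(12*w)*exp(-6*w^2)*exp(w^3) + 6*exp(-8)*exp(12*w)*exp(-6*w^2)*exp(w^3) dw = exp((w - 2)^3)/2 + C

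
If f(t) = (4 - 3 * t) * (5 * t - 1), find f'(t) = 23 - 30*t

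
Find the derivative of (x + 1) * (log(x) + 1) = (x*log(x) + 2*x + 1)/x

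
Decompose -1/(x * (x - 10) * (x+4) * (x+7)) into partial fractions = 1/(357*(x + 7)) - 1/(168*(x + 4)) - 1/(2380*(x - 10)) + 1/(280*x)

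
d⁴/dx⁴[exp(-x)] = exp(-x)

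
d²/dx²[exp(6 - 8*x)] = 64*exp(6 - 8*x)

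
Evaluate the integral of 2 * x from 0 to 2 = 4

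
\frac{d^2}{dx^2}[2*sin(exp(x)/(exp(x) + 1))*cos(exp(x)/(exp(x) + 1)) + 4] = 2*(-exp(2*x)*cos(2*exp(x)/(exp(x) + 1)) - 2*exp(x)*sin(2*exp(x)/(exp(x) + 1)) + cos(2*exp(x)/(exp(x) + 1)))*exp(x)/(exp(4*x) + 4*exp(3*x) + 6*exp(2*x) + 4*exp(x) + 1)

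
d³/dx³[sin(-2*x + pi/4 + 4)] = 8*cos(-2*x + pi/4 + 4)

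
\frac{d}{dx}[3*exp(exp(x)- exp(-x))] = (3*exp(exp(x) - exp(-x)) + 3*exp(2*x + exp(x) - exp(-x)))*exp(-x)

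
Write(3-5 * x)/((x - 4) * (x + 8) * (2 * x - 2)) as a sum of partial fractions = 43/(216*(x + 8)) + 1/(27*(x - 1)) - 17/(72*(x - 4))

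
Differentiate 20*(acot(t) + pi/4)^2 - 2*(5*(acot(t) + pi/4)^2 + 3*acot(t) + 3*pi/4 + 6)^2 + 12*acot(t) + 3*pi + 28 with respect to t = (1600*acot(t)^3 + 1440*acot(t)^2 + 1200*pi*acot(t)^2 + 1888*acot(t) + 720*pi*acot(t) + 300*pi^2*acot(t) + 480 + 25*pi^3 + 90*pi^2 + 472*pi)/(8*t^2 + 8)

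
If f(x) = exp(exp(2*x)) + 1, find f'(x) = 2*exp(2*x + exp(2*x))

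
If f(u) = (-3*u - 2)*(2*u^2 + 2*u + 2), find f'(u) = -18*u^2 - 20*u - 10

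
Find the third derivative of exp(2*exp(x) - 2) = 2*exp(x + 2*exp(x) - 2) + 12*exp(2*x + 2*exp(x) - 2) + 8*exp(3*x + 2*exp(x) - 2)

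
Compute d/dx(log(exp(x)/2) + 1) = 1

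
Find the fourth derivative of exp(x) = exp(x)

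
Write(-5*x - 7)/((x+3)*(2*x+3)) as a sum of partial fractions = 1/(3*(2*x + 3)) - 8/(3*(x + 3))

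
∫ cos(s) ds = sin(s) + C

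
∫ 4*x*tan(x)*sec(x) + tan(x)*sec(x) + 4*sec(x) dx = (4*x + 1)*sec(x) + C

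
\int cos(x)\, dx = sin(x) + C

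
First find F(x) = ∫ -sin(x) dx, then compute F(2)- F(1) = -cos(1) + cos(2)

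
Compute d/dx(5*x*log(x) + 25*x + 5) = 5*log(x) + 30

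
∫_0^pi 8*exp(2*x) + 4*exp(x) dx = -8 + 4*exp(pi) + 4*exp(2*pi)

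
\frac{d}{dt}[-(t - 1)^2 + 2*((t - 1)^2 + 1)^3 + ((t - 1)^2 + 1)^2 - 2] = 12*t^5 - 60*t^4 + 148*t^3 - 204*t^2 + 158*t - 54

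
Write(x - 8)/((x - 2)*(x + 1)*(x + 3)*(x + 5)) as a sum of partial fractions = 13/(56*(x + 5)) - 11/(20*(x + 3)) + 3/(8*(x + 1)) - 2/(35*(x - 2))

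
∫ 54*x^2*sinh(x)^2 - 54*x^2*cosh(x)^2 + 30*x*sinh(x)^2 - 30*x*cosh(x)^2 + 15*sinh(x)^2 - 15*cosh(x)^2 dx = -18*x^3 - 15*x^2 - 15*x + C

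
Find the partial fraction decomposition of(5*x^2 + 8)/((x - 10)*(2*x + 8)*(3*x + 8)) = -49/(38*(3*x + 8)) + 11/(14*(x + 4)) + 127/(266*(x - 10))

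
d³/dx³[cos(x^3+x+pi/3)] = 27*x^6*sin(x^3 + x + pi/3) + 27*x^4*sin(x^3 + x + pi/3) - 54*x^3*cos(x^3 + x + pi/3) + 9*x^2*sin(x^3 + x + pi/3) - 18*x*cos(x^3 + x + pi/3) - 5*sin(x^3 + x + pi/3)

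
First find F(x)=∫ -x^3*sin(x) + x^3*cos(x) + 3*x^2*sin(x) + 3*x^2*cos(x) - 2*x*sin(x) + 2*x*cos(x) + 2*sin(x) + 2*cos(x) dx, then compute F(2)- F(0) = 12*cos(2) + 12*sin(2)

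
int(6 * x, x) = 3*x^2 + C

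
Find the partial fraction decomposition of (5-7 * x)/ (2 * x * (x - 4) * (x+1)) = 6/(5*(x + 1)) - 23/(40*(x - 4)) - 5/(8*x)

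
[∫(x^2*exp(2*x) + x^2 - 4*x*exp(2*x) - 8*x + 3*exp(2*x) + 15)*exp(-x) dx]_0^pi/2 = (-3 + pi/2)^2*(-exp(-pi/2) + exp(pi/2))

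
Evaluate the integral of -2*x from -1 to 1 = 0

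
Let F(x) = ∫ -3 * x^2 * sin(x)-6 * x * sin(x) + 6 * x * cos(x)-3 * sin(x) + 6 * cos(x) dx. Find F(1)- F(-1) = 12*cos(1)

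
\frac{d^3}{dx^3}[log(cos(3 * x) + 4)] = (378*sin(3*x) - 54*sin(6*x))/(cos(3*x) + 4)^3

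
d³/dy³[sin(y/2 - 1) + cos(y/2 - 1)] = -sqrt(2)*cos(y/2 - 1 + pi/4)/8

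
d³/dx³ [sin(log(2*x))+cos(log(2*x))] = 2*(sin(log(x) + log(2)) + 2*cos(log(x) + log(2)))/x^3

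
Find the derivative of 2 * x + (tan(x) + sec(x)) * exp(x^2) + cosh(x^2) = 2*x*exp(x^2)*tan(x) + 2*x*exp(x^2)/cos(x) + 2*x*sinh(x^2) + exp(x^2)*sin(x)/cos(x)^2 + exp(x^2)/cos(x)^2 + 2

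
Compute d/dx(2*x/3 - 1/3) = 2/3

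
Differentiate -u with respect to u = -1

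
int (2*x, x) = x^2 + C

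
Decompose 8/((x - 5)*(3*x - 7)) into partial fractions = -3/(3*x - 7) + 1/(x - 5)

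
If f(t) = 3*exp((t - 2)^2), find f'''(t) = 24*t^3*exp(t^2 - 4*t + 4) - 144*t^2*exp(t^2 - 4*t + 4) + 324*t*exp(t^2 - 4*t + 4) - 264*exp(t^2 - 4*t + 4)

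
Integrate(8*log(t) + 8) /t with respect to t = 4*(log(t) + 1)^2 + C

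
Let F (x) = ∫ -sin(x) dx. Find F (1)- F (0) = -1 + cos(1)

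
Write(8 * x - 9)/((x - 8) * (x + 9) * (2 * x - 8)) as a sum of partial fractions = -81/(442*(x + 9)) - 23/(104*(x - 4)) + 55/(136*(x - 8))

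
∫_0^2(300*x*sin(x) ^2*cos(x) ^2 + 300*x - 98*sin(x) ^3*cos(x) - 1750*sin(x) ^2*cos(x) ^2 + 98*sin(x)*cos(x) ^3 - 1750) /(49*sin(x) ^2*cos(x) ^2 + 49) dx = -2900/49 + log((9 - cos(8))/8)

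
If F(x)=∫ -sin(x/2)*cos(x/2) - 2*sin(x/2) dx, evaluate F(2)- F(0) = -9 + (cos(1) + 2)^2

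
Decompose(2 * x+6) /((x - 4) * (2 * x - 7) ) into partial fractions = -26/(2*x - 7) + 14/(x - 4)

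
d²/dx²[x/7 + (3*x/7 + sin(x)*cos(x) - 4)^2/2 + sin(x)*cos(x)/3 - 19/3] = -6*x*sin(2*x)/7 + 2*(1 - cos(2*x))^2 + 22*sin(2*x)/3 + 34*cos(2*x)/7 - 138/49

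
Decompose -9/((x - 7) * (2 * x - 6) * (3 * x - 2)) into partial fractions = -81/(266*(3*x - 2)) + 9/(56*(x - 3)) - 9/(152*(x - 7))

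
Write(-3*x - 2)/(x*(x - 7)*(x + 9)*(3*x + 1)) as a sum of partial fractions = -27/(572*(3*x + 1)) - 25/(3744*(x + 9)) - 23/(2464*(x - 7)) + 2/(63*x)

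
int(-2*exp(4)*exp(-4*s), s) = exp(4 - 4*s)/2 + C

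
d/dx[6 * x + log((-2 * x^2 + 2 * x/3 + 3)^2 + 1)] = (108*x^4 - 348*x^2 + 4*x + 288)/(18*x^4 - 12*x^3 - 52*x^2 + 18*x + 45)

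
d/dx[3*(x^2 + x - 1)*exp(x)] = 3*x^2*exp(x) + 9*x*exp(x)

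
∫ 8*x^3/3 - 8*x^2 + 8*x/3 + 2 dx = 2*x^4/3 - 8*x^3/3 + 4*x^2/3 + 2*x + C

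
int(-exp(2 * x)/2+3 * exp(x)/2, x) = (6 - exp(x))*exp(x)/4 + C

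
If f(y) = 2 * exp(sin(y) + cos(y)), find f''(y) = 2*(-sin(2*y) - sqrt(2)*sin(y + pi/4) + 1)*exp(sin(y))*exp(cos(y))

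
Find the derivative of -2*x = -2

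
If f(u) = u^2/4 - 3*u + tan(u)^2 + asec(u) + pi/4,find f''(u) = (12*u^5*tan(u)^4 + 16*u^5*tan(u)^2 + 5*u^5 - 24*u^3*tan(u)^4 - 32*u^3*tan(u)^2 - 10*u^3 - 4*u^2*sqrt(1 - 1/u^2) + 12*u*tan(u)^4 + 16*u*tan(u)^2 + 5*u + 2*sqrt(1 - 1/u^2))/(2*u^5 - 4*u^3 + 2*u)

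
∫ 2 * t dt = t^2 + C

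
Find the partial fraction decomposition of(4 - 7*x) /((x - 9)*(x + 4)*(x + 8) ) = 15/(17*(x + 8)) - 8/(13*(x + 4)) - 59/(221*(x - 9))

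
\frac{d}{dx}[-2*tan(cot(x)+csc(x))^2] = 4*tan(cot(x) + csc(x))^3*cot(x)^2 + 4*tan(cot(x) + csc(x))^3*cot(x)*csc(x) + 4*tan(cot(x) + csc(x))^3 + 4*tan(cot(x) + csc(x))*cot(x)^2 + 4*tan(cot(x) + csc(x))*cot(x)*csc(x) + 4*tan(cot(x) + csc(x))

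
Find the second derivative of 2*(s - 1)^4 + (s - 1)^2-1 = 24*s^2 - 48*s + 26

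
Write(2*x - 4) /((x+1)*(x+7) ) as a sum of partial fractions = 3/(x + 7) - 1/(x + 1)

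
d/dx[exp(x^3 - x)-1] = 3*x^2*exp(x^3 - x) - exp(x^3 - x)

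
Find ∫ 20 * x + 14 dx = 10*x^2 + 14*x + C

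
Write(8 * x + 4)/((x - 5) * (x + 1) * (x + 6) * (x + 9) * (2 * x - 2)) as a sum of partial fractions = -17/(1680*(x + 9)) + 2/(105*(x + 6)) - 1/(240*(x + 1)) - 3/(280*(x - 1)) + 1/(168*(x - 5))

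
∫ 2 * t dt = t^2 + C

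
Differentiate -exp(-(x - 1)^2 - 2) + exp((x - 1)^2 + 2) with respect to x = (2*x*exp(2*x^2 - 4*x + 6) + 2*x - 2*exp(2*x^2 - 4*x + 6) - 2)*exp(-x^2 + 2*x - 3)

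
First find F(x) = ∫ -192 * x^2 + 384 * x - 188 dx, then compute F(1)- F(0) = -60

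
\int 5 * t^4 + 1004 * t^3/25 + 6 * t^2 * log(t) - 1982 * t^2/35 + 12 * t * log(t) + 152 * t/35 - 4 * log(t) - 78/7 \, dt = 2*t*(t^2 + 3*t - 2)*log(t) + (t^2 + 10*t - 20)*(175*t^3 + 7*t^2 + 10*t - 105)/175 + C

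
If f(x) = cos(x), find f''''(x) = cos(x)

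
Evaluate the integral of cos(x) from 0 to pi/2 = 1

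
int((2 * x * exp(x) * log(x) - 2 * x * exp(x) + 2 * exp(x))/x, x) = 2*(log(x) - 1)*exp(x) + C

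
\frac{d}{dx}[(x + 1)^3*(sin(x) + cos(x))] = (x + 1)^2*(sqrt(2)*x*cos(x + pi/4) + 2*sin(x) + 4*cos(x))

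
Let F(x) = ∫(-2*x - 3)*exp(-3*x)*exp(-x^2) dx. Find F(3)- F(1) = -exp(-4) + exp(-18)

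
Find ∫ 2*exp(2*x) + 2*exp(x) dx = (exp(x) + 1)^2 + C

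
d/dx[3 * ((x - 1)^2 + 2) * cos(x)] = -3*x^2*sin(x) + 6*x*sin(x) + 6*x*cos(x) - 9*sin(x) - 6*cos(x)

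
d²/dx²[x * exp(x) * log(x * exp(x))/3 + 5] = (x^2*(x + log(x))*exp(x) + 2*x^2*exp(x) + 2*x*(x + log(x))*exp(x) + 4*x*exp(x) + exp(x))/(3*x)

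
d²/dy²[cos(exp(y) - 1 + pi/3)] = -exp(2*y)*cos(exp(y) - 1 + pi/3) - exp(y)*sin(exp(y) - 1 + pi/3)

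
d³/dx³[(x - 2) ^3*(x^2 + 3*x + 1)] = 60*x^2 - 72*x - 30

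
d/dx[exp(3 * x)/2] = 3*exp(3*x)/2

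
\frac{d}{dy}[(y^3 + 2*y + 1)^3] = 9*y^8 + 42*y^6 + 18*y^5 + 60*y^4 + 48*y^3 + 33*y^2 + 24*y + 6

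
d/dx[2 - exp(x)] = -exp(x)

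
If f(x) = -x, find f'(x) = -1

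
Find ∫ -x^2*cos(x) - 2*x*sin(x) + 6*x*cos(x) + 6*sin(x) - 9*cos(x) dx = -(x - 3)^2*sin(x) + C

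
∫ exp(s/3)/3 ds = exp(s/3) + C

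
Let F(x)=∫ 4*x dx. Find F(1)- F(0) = 2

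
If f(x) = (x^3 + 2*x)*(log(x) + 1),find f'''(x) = (6*x^2*log(x) + 17*x^2 - 2)/x^2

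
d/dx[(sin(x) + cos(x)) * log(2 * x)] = sqrt(2)*(x*log(x)*cos(x + pi/4) + x*log(2)*cos(x + pi/4) + sin(x + pi/4))/x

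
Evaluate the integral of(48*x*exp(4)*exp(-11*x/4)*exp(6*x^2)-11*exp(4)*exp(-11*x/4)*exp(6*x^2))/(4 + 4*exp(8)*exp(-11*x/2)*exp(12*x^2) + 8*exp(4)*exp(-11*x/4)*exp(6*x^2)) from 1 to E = -exp(29/4)/(1 + exp(29/4)) + exp(-11*E/4 + 4 + 6*exp(2))/(1 + exp(-11*E/4 + 4 + 6*exp(2)))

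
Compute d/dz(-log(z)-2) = -1/z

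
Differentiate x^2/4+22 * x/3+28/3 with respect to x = x/2 + 22/3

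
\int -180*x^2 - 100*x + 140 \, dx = -60*x^3 - 50*x^2 + 140*x + C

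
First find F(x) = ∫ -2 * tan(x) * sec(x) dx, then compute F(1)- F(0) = 2 - 2*sec(1)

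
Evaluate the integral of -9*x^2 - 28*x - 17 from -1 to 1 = -40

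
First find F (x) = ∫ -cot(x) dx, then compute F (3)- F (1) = -log(csc(1)) + log(csc(3))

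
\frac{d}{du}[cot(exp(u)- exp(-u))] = -(exp(2*u) + 1)*exp(-u)/sin(exp(u) - exp(-u))^2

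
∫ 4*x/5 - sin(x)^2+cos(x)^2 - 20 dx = 2*x^2/5 - 20*x + sin(2*x)/2 + C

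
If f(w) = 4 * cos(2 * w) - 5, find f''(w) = -16*cos(2*w)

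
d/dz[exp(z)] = exp(z)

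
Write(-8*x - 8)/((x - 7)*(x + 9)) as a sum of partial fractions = -4/(x + 9) - 4/(x - 7)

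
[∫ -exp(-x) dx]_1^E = -exp(-1) + exp(-E)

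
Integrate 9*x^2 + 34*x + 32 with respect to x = 3*x^3 + 17*x^2 + 32*x + C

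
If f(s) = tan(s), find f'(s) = cos(s)^(-2)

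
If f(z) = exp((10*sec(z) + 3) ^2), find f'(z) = 20*(3 + 10/cos(z))*exp(9)*exp(100/cos(z)^2)*exp(60/cos(z))*sin(z)/cos(z)^2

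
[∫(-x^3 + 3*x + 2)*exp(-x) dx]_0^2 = -1 + 27*exp(-2)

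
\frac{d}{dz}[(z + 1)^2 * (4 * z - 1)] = 12*z^2 + 14*z + 2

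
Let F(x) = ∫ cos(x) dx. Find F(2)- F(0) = sin(2)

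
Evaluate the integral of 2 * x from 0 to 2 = 4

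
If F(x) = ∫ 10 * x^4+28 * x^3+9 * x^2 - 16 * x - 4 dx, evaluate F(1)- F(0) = 0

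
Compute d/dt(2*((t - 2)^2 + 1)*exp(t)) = 2*t^2*exp(t) - 4*t*exp(t) + 2*exp(t)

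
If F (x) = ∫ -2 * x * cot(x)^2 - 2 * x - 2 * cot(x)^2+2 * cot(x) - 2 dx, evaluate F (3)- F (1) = 8*cot(3) - 4*cot(1)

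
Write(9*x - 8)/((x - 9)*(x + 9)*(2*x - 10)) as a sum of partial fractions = -89/(504*(x + 9)) - 37/(112*(x - 5)) + 73/(144*(x - 9))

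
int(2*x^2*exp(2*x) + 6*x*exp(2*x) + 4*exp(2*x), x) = (x + 1)^2*exp(2*x) + C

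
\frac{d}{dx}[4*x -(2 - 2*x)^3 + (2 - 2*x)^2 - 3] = 24*x^2 - 40*x + 20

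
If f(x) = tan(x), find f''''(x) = 24*tan(x)^5 + 40*tan(x)^3 + 16*tan(x)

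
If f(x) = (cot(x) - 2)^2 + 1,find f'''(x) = -24*cot(x)^5 + 24*cot(x)^4 - 40*cot(x)^3 + 32*cot(x)^2 - 16*cot(x) + 8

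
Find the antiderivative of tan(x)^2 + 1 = tan(x) + C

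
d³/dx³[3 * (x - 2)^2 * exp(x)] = 3*x^2*exp(x) + 6*x*exp(x) - 6*exp(x)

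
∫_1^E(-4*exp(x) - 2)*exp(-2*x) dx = -(exp(-1) + 2)^2 + (exp(-E) + 2)^2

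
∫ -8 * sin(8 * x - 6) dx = cos(8*x - 6) + C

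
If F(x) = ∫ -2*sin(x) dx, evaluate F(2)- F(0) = -2 + 2*cos(2)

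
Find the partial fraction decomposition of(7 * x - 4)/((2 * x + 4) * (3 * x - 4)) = 4/(5*(3*x - 4)) + 9/(10*(x + 2))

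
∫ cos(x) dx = sin(x) + C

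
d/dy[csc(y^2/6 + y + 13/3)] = -(y/3 + 1)*cos(y^2/6 + y + 13/3)/sin(y^2/6 + y + 13/3)^2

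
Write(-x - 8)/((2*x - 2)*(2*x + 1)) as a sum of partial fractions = 5/(2*(2*x + 1)) - 3/(2*(x - 1))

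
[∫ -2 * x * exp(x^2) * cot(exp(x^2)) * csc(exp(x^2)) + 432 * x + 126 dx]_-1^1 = 252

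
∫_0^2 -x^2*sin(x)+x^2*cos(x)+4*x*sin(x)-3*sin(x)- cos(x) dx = -1 + cos(2) + sin(2)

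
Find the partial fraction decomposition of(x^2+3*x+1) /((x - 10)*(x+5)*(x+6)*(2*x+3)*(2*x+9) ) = 31/(261*(2*x + 9)) + 5/(4347*(2*x + 3)) + 19/(432*(x + 6)) - 11/(105*(x + 5)) + 131/(160080*(x - 10))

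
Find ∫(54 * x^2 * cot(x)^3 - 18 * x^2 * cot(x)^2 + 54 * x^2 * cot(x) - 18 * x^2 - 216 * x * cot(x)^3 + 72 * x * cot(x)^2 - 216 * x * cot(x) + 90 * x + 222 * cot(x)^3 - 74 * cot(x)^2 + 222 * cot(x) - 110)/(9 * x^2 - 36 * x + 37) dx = log(9*(x - 2)^2 + 1) - 3*cot(x)^2 + 2*cot(x) + C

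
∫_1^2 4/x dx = 4*log(2)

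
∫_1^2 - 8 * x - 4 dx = -16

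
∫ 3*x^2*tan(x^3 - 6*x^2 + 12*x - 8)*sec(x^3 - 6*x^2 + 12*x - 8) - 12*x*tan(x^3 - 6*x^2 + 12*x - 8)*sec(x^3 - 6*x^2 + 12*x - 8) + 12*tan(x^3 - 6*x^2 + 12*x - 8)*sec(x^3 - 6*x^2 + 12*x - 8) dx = sec((x - 2)^3) + C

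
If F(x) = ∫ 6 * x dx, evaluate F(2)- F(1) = 9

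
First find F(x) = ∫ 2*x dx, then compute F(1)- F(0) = 1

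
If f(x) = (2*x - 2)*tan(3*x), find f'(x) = 6*x/cos(3*x)^2 + 2*tan(3*x) - 6/cos(3*x)^2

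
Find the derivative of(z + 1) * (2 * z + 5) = 4*z + 7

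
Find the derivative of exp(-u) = -exp(-u)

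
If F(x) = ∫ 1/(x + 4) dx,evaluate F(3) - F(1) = -log(5) + log(7)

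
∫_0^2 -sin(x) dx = -1 + cos(2)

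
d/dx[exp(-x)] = -exp(-x)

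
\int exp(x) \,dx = exp(x) + C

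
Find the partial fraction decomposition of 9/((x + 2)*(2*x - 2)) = -3/(2*(x + 2)) + 3/(2*(x - 1))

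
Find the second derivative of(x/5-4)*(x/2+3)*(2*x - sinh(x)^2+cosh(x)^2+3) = 6*x/5 - 24/5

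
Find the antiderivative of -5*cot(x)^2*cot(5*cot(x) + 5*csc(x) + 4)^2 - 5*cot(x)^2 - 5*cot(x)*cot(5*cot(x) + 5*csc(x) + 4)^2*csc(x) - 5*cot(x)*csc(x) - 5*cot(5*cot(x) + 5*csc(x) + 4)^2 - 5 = -cot(5*cot(x) + 5*csc(x) + 4) + C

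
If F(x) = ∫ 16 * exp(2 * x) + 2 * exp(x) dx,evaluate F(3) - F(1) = -8*exp(2) - 2*E + 2*exp(3) + 8*exp(6)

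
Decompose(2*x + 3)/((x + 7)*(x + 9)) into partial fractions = 15/(2*(x + 9)) - 11/(2*(x + 7))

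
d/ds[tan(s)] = cos(s)^(-2)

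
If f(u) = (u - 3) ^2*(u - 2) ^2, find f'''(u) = 24*u - 60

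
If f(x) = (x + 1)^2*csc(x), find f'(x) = (-x^2*cos(x)/sin(x) + 2*x - 2*x*cos(x)/sin(x) + 2 - cos(x)/sin(x))/sin(x)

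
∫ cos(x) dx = sin(x) + C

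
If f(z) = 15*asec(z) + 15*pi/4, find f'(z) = 15/(z^2*sqrt(1 - 1/z^2))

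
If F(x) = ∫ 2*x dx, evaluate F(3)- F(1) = 8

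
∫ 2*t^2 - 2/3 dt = 2*t^3/3 - 2*t/3 + C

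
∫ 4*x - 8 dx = 2*x^2 - 8*x + C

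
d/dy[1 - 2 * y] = -2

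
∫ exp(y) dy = exp(y) + C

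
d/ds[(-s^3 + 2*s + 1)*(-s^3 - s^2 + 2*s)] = 6*s^5 + 5*s^4 - 16*s^3 - 9*s^2 + 6*s + 2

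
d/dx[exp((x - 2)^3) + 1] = 3*x^2*exp(x^3 - 6*x^2 + 12*x - 8) - 12*x*exp(x^3 - 6*x^2 + 12*x - 8) + 12*exp(x^3 - 6*x^2 + 12*x - 8)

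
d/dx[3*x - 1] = 3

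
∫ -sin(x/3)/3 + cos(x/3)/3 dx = sqrt(2)*sin(x/3 + pi/4) + C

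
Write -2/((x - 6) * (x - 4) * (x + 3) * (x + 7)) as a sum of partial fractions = 1/(286*(x + 7)) - 1/(126*(x + 3)) + 1/(77*(x - 4)) - 1/(117*(x - 6))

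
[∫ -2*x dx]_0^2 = -4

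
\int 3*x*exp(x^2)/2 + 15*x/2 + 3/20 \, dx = 15*x^2/4 + 3*x/20 + 3*exp(x^2)/4 + C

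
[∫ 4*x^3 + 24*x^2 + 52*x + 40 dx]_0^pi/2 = -24 + 2*(pi/2 + 2)^2 + (pi/2 + 2)^4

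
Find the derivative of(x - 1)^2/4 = x/2 - 1/2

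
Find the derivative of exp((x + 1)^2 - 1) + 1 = 2*x*exp(x^2 + 2*x) + 2*exp(x^2 + 2*x)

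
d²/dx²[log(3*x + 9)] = -1/(x^2 + 6*x + 9)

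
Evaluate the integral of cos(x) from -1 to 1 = 2*sin(1)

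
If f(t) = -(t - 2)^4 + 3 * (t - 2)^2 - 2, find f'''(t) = 48 - 24*t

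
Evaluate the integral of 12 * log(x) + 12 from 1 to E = 12*E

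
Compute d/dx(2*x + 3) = 2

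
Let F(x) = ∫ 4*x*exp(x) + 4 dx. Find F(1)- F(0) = 8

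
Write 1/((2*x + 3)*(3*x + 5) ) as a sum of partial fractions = -3/(3*x + 5) + 2/(2*x + 3)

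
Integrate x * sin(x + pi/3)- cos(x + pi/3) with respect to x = -x*cos(x + pi/3) + C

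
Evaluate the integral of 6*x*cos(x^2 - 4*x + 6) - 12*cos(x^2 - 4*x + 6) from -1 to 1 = 3*sin(3) - 3*sin(11)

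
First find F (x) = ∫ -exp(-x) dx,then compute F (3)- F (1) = -exp(-1) + exp(-3)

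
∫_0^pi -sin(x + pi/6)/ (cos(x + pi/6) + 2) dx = -log(sqrt(3)/2 + 2) + log(2 - sqrt(3)/2)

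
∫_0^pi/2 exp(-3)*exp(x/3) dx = -3*exp(-3) + 3*exp(-3 + pi/6)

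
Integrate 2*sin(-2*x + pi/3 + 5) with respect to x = cos(-2*x + pi/3 + 5) + C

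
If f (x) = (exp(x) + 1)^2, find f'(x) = 2*exp(2*x) + 2*exp(x)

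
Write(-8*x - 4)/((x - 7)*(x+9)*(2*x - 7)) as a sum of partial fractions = 128/(175*(2*x - 7)) + 17/(100*(x + 9)) - 15/(28*(x - 7))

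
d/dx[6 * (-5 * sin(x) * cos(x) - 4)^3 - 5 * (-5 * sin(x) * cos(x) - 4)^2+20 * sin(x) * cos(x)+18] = 1125*(1 - cos(2*x))^2*cos(2*x)/2 - 1925*sin(4*x)/2 - 2745*cos(2*x) + 1125*cos(4*x)/2 + 1125/2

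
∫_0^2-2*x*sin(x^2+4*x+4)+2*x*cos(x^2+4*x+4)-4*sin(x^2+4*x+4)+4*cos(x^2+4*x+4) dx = cos(16) + sin(16) - cos(4) - sin(4)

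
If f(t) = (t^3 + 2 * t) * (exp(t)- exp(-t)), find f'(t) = (t^3*exp(2*t) + t^3 + 3*t^2*exp(2*t) - 3*t^2 + 2*t*exp(2*t) + 2*t + 2*exp(2*t) - 2)*exp(-t)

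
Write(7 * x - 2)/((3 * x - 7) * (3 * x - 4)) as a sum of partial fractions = -22/(9*(3*x - 4)) + 43/(9*(3*x - 7))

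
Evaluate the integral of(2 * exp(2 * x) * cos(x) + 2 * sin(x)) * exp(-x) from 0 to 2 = (-exp(-2) + exp(2))*(cos(2) + sin(2))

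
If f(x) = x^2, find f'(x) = 2*x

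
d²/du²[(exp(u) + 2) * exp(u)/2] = 2*exp(2*u) + exp(u)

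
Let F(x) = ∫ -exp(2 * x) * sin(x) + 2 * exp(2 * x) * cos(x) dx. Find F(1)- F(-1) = (-exp(-2) + exp(2))*cos(1)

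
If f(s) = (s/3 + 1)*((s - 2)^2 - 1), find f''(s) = 2*s - 2/3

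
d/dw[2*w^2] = 4*w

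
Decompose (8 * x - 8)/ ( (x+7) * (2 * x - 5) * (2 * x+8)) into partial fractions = 24/(247*(2*x - 5)) - 32/(57*(x + 7)) + 20/(39*(x + 4))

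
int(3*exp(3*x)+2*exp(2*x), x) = (exp(x) + 1)*exp(2*x) + C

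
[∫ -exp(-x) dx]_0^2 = -1 + exp(-2)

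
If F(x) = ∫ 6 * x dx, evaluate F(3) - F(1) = 24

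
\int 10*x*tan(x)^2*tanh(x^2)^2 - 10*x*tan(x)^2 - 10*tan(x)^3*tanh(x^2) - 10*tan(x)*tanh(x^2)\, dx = -5*tan(x)^2*tanh(x^2) + C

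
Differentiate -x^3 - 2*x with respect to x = -3*x^2 - 2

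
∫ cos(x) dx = sin(x) + C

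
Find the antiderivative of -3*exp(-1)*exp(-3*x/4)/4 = exp(-3*x/4 - 1) + C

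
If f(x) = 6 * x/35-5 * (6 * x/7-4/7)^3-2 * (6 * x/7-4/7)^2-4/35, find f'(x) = -3240*x^2/343 + 3312*x/343 - 3546/1715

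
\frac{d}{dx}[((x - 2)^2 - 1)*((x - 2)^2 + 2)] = 4*x^3 - 24*x^2 + 50*x - 36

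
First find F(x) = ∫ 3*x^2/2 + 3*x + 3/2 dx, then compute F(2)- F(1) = 19/2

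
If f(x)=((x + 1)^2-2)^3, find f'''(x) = 120*x^3 + 360*x^2 + 216*x - 24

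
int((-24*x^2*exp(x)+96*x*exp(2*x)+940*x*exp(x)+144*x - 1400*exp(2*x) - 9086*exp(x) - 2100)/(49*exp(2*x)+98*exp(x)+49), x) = 2*(2*exp(x) + 3)*(70*x + 3*(2*x - 35)^2 - 882)/(49*(exp(x) + 1)) + C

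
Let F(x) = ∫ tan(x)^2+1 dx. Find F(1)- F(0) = tan(1)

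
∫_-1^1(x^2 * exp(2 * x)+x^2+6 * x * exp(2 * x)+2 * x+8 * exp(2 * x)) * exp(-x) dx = -10*exp(-1) + 10*E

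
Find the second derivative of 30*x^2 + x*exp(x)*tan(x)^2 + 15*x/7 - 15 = 6*x*(-1 + cos(x)^(-2))^2*exp(x) + 4*x*exp(x)*sin(x)/cos(x)^3 - 7*x*exp(x) + 9*x*exp(x)/cos(x)^2 + 4*exp(x)*sin(x)/cos(x)^3 - 2*exp(x) + 2*exp(x)/cos(x)^2 + 60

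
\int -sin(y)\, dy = cos(y) + C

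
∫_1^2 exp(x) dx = -E + exp(2)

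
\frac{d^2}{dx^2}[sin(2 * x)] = -4*sin(2*x)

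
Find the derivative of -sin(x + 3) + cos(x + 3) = -sin(x + 3) - cos(x + 3)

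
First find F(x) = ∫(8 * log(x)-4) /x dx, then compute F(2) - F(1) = -1 + (-1 + 2*log(2))^2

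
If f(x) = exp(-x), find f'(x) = -exp(-x)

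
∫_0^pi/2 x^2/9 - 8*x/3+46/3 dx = (-4 + pi/6)^3 - pi/3 + 64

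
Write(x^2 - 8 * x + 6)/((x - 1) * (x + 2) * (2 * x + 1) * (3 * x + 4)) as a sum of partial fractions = 249/(35*(3*x + 4)) - 82/(45*(2*x + 1)) - 13/(9*(x + 2)) - 1/(63*(x - 1))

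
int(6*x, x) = 3*x^2 + C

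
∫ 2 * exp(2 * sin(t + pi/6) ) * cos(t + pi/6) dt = exp(2*sin(t + pi/6)) + C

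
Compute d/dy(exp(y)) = exp(y)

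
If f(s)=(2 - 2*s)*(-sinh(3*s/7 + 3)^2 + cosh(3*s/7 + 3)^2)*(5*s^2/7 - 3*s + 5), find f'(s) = -30*s^2/7 + 104*s/7 - 16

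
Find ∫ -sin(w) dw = cos(w) + C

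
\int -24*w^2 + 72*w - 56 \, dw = -8*w^3 + 36*w^2 - 56*w + C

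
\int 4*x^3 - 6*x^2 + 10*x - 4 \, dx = x^4 - 2*x^3 + 5*x^2 - 4*x + C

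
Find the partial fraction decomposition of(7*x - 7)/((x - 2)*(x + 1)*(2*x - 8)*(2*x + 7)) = 42/(275*(2*x + 7)) - 7/(75*(x + 1)) - 7/(132*(x - 2)) + 7/(100*(x - 4))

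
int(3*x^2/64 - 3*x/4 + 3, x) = x^3/64 - 3*x^2/8 + 3*x + C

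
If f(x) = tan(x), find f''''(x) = 24*tan(x)^5 + 40*tan(x)^3 + 16*tan(x)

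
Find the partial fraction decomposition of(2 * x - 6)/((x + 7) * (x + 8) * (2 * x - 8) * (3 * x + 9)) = 11/(180*(x + 8)) - 5/(66*(x + 7)) + 1/(70*(x + 3)) + 1/(2772*(x - 4))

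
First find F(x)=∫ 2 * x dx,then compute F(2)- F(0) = 4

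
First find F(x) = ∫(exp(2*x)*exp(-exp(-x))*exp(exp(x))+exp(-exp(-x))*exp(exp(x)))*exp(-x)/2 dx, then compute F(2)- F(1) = -exp(E - exp(-1))/2 + exp(-exp(-2) + exp(2))/2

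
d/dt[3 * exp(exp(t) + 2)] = 3*exp(t + exp(t) + 2)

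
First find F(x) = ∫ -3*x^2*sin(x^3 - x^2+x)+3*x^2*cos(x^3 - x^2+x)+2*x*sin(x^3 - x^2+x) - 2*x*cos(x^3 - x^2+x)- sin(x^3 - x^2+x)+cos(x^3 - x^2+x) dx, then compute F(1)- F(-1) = sin(3) + cos(1) + sin(1) - cos(3)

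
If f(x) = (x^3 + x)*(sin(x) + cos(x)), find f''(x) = sqrt(2)*(-x^3*sin(x + pi/4) + 6*x^2*cos(x + pi/4) + 5*x*sin(x + pi/4) + 2*cos(x + pi/4))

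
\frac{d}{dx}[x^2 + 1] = 2*x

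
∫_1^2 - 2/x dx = -2*log(2)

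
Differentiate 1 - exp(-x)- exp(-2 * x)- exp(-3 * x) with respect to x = (exp(2*x) + 2*exp(x) + 3)*exp(-3*x)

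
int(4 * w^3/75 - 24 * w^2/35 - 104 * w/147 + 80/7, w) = w^4/75 - 8*w^3/35 - 52*w^2/147 + 80*w/7 + C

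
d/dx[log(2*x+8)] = 1/(x + 4)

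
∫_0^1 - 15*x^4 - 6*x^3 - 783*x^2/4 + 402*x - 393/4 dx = 33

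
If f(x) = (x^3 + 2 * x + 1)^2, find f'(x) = 6*x^5 + 16*x^3 + 6*x^2 + 8*x + 4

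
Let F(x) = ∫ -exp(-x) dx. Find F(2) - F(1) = -exp(-1) + exp(-2)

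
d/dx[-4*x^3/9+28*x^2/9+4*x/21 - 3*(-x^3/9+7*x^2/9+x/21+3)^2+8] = -2*x^5/9 + 70*x^4/27 - 1348*x^3/189 + 4*x^2 - 9610*x/441 - 2/3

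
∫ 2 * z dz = z^2 + C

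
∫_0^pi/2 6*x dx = 3*pi^2/4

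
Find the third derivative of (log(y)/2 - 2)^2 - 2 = (2*log(y) - 11)/(2*y^3)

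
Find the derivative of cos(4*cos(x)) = 4*sin(x)*sin(4*cos(x))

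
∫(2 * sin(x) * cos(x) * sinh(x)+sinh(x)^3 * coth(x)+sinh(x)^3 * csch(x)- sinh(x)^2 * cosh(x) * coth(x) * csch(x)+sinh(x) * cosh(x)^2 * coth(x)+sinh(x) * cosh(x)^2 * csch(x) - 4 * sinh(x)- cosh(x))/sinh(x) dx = -4*x + sin(x)^2 + cosh(x)^2 + cosh(x) + C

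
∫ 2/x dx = 2*log(x) + C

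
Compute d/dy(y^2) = 2*y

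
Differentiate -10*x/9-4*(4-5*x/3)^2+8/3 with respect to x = 470/9 - 200*x/9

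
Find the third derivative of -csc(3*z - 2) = 162*cot(3*z - 2)^3*csc(3*z - 2) + 135*cot(3*z - 2)*csc(3*z - 2)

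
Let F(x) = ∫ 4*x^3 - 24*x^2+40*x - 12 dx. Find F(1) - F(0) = 1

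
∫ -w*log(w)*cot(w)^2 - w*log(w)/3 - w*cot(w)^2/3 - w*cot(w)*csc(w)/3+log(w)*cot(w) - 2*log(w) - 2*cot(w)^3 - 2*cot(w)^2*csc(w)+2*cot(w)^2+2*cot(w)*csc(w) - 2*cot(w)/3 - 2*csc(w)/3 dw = (w + 3*cot(w) - 6)*(w*log(w) + cot(w) + csc(w))/3 + C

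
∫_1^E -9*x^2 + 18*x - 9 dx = -3*(-1 + E)^3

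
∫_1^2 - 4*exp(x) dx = -4*exp(2) + 4*E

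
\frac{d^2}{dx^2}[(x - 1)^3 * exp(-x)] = (x^3 - 9*x^2 + 21*x - 13)*exp(-x)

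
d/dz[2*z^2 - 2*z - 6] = 4*z - 2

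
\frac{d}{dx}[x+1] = 1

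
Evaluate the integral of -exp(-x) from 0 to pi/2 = -1 + exp(-pi/2)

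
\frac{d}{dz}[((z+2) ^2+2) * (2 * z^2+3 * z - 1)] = 8*z^3 + 33*z^2 + 46*z + 14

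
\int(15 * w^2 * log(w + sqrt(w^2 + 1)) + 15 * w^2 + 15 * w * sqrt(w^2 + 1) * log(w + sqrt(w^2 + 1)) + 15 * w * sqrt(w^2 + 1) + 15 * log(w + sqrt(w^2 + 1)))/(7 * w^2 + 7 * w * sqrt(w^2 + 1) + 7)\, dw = 15*w*log(w + sqrt(w^2 + 1))/7 + C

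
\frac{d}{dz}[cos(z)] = -sin(z)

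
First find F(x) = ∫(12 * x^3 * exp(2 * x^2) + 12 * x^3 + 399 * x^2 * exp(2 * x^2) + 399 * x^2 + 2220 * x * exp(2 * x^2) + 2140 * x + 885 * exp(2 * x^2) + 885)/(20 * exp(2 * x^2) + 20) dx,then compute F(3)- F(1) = -log(1 + exp(2)) + log(1 + exp(18)) + 3507/5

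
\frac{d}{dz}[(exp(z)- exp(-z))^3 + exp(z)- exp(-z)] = (3*exp(6*z) - 2*exp(4*z) - 2*exp(2*z) + 3)*exp(-3*z)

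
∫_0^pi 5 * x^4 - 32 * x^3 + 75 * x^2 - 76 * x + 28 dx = (-2 + pi)^3*(-1 + pi)^2 + 8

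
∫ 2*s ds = s^2 + C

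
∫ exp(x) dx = exp(x) + C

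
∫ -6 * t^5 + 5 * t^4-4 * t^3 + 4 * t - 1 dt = -t^6 + t^5 - t^4 + 2*t^2 - t + C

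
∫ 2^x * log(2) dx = 2^x + C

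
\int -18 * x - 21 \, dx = -9*x^2 - 21*x + C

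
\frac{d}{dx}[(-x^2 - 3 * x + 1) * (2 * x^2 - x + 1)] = -8*x^3 - 15*x^2 + 8*x - 4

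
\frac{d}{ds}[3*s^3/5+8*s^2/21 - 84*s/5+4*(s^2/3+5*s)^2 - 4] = 16*s^3/9 + 209*s^2/5 + 4216*s/21 - 84/5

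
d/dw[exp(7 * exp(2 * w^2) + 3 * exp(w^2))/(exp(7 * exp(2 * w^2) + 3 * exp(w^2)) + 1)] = (6*w*exp(w^2 + 7*exp(2*w^2) + 3*exp(w^2)) + 28*w*exp(2*w^2 + 7*exp(2*w^2) + 3*exp(w^2)))/(exp(6*exp(w^2))*exp(14*exp(2*w^2)) + 2*exp(3*exp(w^2))*exp(7*exp(2*w^2)) + 1)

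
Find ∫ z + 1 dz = z^2/2 + z + C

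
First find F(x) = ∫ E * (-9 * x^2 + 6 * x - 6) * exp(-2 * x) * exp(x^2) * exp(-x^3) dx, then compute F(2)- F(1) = -3*exp(-1) + 3*exp(-7)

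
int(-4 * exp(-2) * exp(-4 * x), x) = exp(-4*x - 2) + C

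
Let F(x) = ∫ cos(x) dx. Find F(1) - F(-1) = 2*sin(1)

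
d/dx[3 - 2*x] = -2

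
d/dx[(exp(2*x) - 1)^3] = 6*exp(6*x) - 12*exp(4*x) + 6*exp(2*x)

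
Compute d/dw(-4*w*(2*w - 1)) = 4 - 16*w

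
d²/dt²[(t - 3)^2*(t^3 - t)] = 20*t^3 - 72*t^2 + 48*t + 12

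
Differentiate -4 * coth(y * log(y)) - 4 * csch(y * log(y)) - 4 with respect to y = 4*(log(y)*cosh(y*log(y)) + log(y) + cosh(y*log(y)) + 1)/sinh(y*log(y))^2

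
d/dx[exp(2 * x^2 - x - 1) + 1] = (4*x - 1)*exp(2*x^2 - x - 1)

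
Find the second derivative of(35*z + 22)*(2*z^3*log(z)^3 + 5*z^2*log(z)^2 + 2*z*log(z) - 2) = (840*z^3*log(z)^3 + 1470*z^3*log(z)^2 + 420*z^3*log(z) + 264*z^2*log(z)^3 + 1710*z^2*log(z)^2 + 2014*z^2*log(z) + 350*z^2 + 220*z*log(z)^2 + 800*z*log(z) + 430*z + 44)/z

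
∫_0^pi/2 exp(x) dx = -1 + exp(pi/2)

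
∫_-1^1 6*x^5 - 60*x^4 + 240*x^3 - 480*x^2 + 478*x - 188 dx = -720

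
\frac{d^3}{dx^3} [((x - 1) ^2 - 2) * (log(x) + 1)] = (2*x^2 + 2*x - 2)/x^3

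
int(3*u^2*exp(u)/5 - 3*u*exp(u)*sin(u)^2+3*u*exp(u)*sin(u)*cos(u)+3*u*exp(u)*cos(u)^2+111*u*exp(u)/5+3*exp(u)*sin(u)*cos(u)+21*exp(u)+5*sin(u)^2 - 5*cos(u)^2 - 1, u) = (3*u*exp(u) - 5)*(2*u + 5*sin(2*u) + 70)/10 + C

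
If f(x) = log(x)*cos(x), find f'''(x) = (x^3*log(x)*sin(x) - 3*x^2*cos(x) + 3*x*sin(x) + 2*cos(x))/x^3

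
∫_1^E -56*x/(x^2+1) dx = -28*log(1 + exp(2)) + 28*log(2)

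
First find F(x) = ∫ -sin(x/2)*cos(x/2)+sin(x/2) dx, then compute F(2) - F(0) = (-1 + cos(1))^2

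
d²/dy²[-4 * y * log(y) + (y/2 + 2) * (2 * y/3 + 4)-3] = (2*y - 12)/(3*y)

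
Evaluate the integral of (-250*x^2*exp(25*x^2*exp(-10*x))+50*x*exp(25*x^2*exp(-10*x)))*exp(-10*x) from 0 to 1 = -1 + exp(25*exp(-10))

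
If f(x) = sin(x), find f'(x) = cos(x)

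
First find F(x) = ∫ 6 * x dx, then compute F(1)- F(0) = 3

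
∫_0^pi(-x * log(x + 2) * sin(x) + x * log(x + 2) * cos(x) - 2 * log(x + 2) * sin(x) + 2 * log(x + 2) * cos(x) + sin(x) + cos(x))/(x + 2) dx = -log(2 + pi) - log(2)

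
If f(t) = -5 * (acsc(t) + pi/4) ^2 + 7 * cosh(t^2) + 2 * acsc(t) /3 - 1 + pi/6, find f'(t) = (84*t^3*sqrt(1 - 1/t^2)*sinh(t^2) + 60*acsc(t) - 4 + 15*pi)/(6*t^2*sqrt(1 - 1/t^2))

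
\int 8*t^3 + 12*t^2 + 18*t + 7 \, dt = 2*t^4 + 4*t^3 + 9*t^2 + 7*t + C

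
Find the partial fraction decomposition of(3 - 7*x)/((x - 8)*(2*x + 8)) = -31/(24*(x + 4)) - 53/(24*(x - 8))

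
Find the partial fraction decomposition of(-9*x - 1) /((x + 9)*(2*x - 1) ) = -11/(19*(2*x - 1)) - 80/(19*(x + 9))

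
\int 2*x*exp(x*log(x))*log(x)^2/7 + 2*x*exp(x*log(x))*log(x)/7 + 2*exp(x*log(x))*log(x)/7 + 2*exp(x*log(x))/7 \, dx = 2*x*exp(x*log(x))*log(x)/7 + C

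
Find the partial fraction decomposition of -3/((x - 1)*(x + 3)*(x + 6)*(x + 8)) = 1/(30*(x + 8)) - 1/(14*(x + 6)) + 1/(20*(x + 3)) - 1/(84*(x - 1))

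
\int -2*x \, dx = -x^2 + C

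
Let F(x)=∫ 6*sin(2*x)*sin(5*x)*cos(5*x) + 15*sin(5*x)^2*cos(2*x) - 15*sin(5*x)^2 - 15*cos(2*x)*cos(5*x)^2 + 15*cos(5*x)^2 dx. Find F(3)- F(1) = (3 - 3*cos(6))*sin(15)*cos(15) - (3 - 3*cos(2))*sin(5)*cos(5)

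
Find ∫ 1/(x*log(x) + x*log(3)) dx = log(log(3*x)) + C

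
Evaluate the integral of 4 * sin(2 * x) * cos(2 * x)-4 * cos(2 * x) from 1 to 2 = -(-1 + sin(2))^2 + (-1 + sin(4))^2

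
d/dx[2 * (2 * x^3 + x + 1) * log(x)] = (12*x^3*log(x) + 4*x^3 + 2*x*log(x) + 2*x + 2)/x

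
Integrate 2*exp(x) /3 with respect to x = 2*exp(x)/3 + C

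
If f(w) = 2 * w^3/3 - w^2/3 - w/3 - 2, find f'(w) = 2*w^2 - 2*w/3 - 1/3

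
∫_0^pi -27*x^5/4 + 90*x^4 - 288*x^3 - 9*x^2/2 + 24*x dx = -18*pi^2*(-2*pi + pi^2/4)^2 - 6*pi*(-2*pi + pi^2/4)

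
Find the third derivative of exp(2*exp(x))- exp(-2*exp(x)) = (8*exp(3*x) - 12*exp(2*x) + 2*exp(x) + 2*exp(x + 4*exp(x)) + 12*exp(2*x + 4*exp(x)) + 8*exp(3*x + 4*exp(x)))*exp(-2*exp(x))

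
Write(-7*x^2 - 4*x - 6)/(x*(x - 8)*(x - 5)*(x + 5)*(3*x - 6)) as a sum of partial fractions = -23/(1950*(x + 5)) - 1/(18*(x - 2)) + 67/(450*(x - 5)) - 9/(104*(x - 8)) + 1/(200*x)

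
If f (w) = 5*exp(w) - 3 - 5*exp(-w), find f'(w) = (5*exp(2*w) + 5)*exp(-w)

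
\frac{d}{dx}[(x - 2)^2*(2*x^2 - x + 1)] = 8*x^3 - 27*x^2 + 26*x - 8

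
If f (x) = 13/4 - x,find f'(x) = -1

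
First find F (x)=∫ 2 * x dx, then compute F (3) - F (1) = 8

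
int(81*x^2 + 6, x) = 27*x^3 + 6*x + C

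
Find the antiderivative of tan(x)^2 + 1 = tan(x) + C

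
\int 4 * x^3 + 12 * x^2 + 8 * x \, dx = x^4 + 4*x^3 + 4*x^2 + C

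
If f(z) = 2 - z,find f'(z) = -1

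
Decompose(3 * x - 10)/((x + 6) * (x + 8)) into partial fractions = 17/(x + 8) - 14/(x + 6)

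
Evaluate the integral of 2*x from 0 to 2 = 4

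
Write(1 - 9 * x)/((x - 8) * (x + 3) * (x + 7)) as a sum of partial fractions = 16/(15*(x + 7)) - 7/(11*(x + 3)) - 71/(165*(x - 8))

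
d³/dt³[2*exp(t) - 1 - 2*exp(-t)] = (2*exp(2*t) + 2)*exp(-t)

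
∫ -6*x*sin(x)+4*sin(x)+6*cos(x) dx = (6*x - 4)*cos(x) + C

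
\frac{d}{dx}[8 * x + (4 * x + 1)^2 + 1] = 32*x + 16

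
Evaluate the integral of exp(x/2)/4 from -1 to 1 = -exp(-1/2)/2 + exp(1/2)/2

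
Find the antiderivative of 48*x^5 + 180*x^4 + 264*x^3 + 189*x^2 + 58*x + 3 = 8*x^6 + 36*x^5 + 66*x^4 + 63*x^3 + 29*x^2 + 3*x + C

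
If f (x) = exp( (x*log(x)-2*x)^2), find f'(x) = 2*x*exp(x^2*log(x)^2 - 4*x^2*log(x) + 4*x^2)*log(x)^2 - 6*x*exp(x^2*log(x)^2 - 4*x^2*log(x) + 4*x^2)*log(x) + 4*x*exp(x^2*log(x)^2 - 4*x^2*log(x) + 4*x^2)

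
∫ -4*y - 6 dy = -2*y^2 - 6*y + C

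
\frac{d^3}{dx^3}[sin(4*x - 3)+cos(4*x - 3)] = 64*sin(4*x - 3) - 64*cos(4*x - 3)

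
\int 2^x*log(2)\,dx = 2^x + C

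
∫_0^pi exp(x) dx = -1 + exp(pi)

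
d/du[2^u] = 2^u*log(2)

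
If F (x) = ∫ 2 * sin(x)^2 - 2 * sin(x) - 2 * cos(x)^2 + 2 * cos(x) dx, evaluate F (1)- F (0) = -2 - sin(2) + 2*sqrt(2)*sin(pi/4 + 1)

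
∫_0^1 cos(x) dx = sin(1)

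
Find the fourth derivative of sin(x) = sin(x)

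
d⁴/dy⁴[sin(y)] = sin(y)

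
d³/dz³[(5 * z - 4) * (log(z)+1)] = (-5*z - 8)/z^3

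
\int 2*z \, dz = z^2 + C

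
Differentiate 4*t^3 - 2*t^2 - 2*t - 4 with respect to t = 12*t^2 - 4*t - 2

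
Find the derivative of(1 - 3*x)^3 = -81*x^2 + 54*x - 9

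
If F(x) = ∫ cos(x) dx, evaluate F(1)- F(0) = sin(1)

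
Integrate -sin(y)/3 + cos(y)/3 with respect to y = sqrt(2)*sin(y + pi/4)/3 + C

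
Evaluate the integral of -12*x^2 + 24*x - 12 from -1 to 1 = -32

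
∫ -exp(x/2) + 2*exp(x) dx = 2*(exp(x/2) - 1)*exp(x/2) + C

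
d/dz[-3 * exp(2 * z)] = -6*exp(2*z)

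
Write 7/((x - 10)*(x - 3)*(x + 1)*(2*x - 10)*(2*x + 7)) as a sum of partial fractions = 56/(29835*(2*x + 7)) - 7/(2640*(x + 1)) + 1/(208*(x - 3)) - 7/(2040*(x - 5)) + 1/(2970*(x - 10))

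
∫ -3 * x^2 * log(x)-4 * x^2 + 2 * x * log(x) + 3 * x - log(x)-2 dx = -x*(log(x) + 1)*(x^2 - x + 1) + C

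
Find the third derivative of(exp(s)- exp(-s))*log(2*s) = (s^3*exp(2*s)*log(s) + s^3*exp(2*s)*log(2) + s^3*log(s) + s^3*log(2) + 3*s^2*exp(2*s) - 3*s^2 - 3*s*exp(2*s) - 3*s + 2*exp(2*s) - 2)*exp(-s)/s^3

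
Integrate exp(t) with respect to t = exp(t) + C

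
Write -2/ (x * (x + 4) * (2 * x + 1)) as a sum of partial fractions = 8/(7*(2*x + 1)) - 1/(14*(x + 4)) - 1/(2*x)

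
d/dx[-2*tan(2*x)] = -4/cos(2*x)^2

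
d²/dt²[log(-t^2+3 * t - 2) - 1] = (-2*t^2 + 6*t - 5)/(t^4 - 6*t^3 + 13*t^2 - 12*t + 4)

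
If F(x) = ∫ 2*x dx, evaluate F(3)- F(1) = 8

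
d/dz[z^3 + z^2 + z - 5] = 3*z^2 + 2*z + 1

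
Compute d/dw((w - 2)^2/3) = 2*w/3 - 4/3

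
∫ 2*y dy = y^2 + C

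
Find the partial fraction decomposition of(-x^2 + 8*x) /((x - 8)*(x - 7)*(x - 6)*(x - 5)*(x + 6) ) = -1/(286*(x + 6)) - 5/(22*(x - 5)) + 1/(2*(x - 6)) - 7/(26*(x - 7))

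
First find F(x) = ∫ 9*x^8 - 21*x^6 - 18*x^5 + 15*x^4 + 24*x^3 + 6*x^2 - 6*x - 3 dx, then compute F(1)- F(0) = 0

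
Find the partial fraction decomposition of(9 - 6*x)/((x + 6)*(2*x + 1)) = 24/(11*(2*x + 1)) - 45/(11*(x + 6))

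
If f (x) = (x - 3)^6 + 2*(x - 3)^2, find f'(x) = 6*x^5 - 90*x^4 + 540*x^3 - 1620*x^2 + 2434*x - 1470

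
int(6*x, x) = 3*x^2 + C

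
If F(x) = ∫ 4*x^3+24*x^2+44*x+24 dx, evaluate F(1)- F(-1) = 64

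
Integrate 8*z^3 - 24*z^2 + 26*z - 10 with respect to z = 2*z^4 - 8*z^3 + 13*z^2 - 10*z + C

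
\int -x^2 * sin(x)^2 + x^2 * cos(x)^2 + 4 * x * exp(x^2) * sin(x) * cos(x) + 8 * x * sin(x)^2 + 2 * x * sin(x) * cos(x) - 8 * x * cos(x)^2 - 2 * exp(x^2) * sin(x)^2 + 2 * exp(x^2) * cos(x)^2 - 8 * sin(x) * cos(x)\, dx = (x^2/2 - 4*x + exp(x^2))*sin(2*x) + C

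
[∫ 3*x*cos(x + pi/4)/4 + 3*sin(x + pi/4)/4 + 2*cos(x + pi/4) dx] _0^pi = -sqrt(2)*(2 + 3*pi/4)/2 - sqrt(2)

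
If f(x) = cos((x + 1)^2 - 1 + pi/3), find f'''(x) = 8*x^3*sin(x^2 + 2*x + pi/3) + 24*x^2*sin(x^2 + 2*x + pi/3) + 24*x*sin(x^2 + 2*x + pi/3) - 12*x*cos(x^2 + 2*x + pi/3) + 8*sin(x^2 + 2*x + pi/3) - 12*cos(x^2 + 2*x + pi/3)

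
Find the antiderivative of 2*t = t^2 + C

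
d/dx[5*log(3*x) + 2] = 5/x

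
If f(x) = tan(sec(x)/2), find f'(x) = sin(x)/(2*cos(x)^2*cos(1/(2*cos(x)))^2)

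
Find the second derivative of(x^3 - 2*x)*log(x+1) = (6*x^3*log(x + 1) + 5*x^3 + 12*x^2*log(x + 1) + 6*x^2 + 6*x*log(x + 1) - 2*x - 4)/(x^2 + 2*x + 1)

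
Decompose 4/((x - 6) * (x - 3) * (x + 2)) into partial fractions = 1/(10*(x + 2)) - 4/(15*(x - 3)) + 1/(6*(x - 6))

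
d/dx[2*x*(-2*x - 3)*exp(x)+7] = -4*x^2*exp(x) - 14*x*exp(x) - 6*exp(x)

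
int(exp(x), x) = exp(x) + C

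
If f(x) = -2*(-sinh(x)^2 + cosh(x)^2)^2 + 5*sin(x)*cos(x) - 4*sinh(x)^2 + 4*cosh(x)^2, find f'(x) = 5*cos(2*x)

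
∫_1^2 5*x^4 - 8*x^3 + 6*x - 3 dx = 7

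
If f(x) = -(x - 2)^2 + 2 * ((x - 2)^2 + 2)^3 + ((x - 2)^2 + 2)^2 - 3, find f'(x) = 12*x^5 - 120*x^4 + 532*x^3 - 1272*x^2 + 1638*x - 908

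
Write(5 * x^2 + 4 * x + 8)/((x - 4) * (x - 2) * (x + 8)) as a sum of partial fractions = 37/(15*(x + 8)) - 9/(5*(x - 2)) + 13/(3*(x - 4))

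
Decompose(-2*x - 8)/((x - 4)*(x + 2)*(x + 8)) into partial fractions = 1/(9*(x + 8)) + 1/(9*(x + 2)) - 2/(9*(x - 4))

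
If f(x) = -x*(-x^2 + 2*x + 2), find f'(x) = 3*x^2 - 4*x - 2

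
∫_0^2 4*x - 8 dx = -8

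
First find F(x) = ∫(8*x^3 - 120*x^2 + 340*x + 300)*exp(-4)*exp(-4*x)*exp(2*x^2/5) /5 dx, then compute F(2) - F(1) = -52*exp(-52/5) + 38*exp(-38/5)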